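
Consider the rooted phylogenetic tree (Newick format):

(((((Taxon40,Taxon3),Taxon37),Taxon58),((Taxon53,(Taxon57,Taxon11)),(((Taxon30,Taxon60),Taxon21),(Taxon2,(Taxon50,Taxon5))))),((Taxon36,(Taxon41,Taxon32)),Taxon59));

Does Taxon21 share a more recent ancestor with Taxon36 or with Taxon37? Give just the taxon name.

The MRCA of Taxon21 and Taxon37 subtends ((((Taxon40,Taxon3),Taxon37),Taxon58),((Taxon53,(Taxon57,Taxon11)),(((Taxon30,Taxon60),Taxon21),(Taxon2,(Taxon50,Taxon5))))) (13 taxa).
The MRCA of Taxon21 and Taxon36 is the root, subtending the entire tree (17 taxa).
The first is nested inside the second, so Taxon21 shares a more recent common ancestor with Taxon37.

Taxon37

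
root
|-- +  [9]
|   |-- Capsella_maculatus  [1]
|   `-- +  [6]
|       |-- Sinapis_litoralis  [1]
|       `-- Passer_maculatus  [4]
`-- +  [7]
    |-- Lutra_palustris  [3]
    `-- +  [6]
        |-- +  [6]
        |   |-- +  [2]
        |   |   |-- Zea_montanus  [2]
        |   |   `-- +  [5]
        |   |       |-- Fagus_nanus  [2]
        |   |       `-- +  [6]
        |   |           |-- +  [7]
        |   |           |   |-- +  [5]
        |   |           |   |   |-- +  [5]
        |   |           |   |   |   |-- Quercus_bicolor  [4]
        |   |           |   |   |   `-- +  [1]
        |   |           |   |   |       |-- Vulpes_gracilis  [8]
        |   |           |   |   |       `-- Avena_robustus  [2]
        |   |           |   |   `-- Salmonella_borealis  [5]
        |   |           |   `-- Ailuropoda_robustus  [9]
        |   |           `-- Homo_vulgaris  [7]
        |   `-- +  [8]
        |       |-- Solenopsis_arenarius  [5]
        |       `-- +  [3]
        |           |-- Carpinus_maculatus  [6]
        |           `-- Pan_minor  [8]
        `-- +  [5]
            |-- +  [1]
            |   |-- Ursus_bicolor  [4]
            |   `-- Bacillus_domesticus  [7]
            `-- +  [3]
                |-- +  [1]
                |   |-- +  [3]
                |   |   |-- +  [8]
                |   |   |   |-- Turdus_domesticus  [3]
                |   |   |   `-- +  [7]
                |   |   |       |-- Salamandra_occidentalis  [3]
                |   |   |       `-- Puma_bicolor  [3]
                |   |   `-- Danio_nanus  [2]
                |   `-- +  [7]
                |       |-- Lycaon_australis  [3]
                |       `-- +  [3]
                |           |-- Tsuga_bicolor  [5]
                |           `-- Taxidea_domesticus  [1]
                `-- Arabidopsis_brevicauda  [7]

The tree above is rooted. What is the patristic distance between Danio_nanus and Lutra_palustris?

23

The path runs Danio_nanus → … → MRCA → … → Lutra_palustris; the MRCA is the node subtending (Lutra_palustris,(((Zea_montanus,(Fagus_nanus,((((Quercus_bicolor,(Vulpes_gracilis,Avena_robustus)),Salmonella_borealis),Ailuropoda_robustus),Homo_vulgaris))),(Solenopsis_arenarius,(Carpinus_maculatus,Pan_minor))),((Ursus_bicolor,Bacillus_domesticus),((((Turdus_domesticus,(Salamandra_occidentalis,Puma_bicolor)),Danio_nanus),(Lycaon_australis,(Tsuga_bicolor,Taxidea_domesticus))),Arabidopsis_brevicauda)))).
Branch lengths along that path: 2 + 3 + 1 + 3 + 5 + 6 + 3 = 23.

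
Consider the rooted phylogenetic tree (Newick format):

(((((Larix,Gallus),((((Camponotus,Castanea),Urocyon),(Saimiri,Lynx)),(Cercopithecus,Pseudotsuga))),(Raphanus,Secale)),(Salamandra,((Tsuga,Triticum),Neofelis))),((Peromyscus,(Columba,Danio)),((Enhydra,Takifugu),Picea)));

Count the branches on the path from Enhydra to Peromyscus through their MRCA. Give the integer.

The MRCA of Enhydra and Peromyscus is the node subtending ((Peromyscus,(Columba,Danio)),((Enhydra,Takifugu),Picea)).
From Enhydra up to that node: 3 branches. From Peromyscus up to the same node: 2 branches. Total: 3 + 2 = 5.

5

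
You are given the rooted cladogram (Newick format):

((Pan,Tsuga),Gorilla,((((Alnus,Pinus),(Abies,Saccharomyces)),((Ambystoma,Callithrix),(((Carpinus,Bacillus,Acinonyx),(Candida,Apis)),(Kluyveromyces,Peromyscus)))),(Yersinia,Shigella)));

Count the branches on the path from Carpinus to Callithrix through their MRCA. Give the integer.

6

The MRCA of Carpinus and Callithrix is the node subtending ((Ambystoma,Callithrix),(((Carpinus,Bacillus,Acinonyx),(Candida,Apis)),(Kluyveromyces,Peromyscus))).
From Carpinus up to that node: 4 branches. From Callithrix up to the same node: 2 branches. Total: 4 + 2 = 6.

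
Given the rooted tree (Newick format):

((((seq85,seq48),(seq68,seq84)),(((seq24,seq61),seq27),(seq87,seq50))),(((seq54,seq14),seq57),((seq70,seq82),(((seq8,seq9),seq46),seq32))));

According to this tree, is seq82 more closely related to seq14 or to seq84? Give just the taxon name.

seq14

The MRCA of seq82 and seq14 subtends (((seq54,seq14),seq57),((seq70,seq82),(((seq8,seq9),seq46),seq32))) (9 taxa).
The MRCA of seq82 and seq84 is the root, subtending the entire tree (18 taxa).
The first is nested inside the second, so seq82 shares a more recent common ancestor with seq14.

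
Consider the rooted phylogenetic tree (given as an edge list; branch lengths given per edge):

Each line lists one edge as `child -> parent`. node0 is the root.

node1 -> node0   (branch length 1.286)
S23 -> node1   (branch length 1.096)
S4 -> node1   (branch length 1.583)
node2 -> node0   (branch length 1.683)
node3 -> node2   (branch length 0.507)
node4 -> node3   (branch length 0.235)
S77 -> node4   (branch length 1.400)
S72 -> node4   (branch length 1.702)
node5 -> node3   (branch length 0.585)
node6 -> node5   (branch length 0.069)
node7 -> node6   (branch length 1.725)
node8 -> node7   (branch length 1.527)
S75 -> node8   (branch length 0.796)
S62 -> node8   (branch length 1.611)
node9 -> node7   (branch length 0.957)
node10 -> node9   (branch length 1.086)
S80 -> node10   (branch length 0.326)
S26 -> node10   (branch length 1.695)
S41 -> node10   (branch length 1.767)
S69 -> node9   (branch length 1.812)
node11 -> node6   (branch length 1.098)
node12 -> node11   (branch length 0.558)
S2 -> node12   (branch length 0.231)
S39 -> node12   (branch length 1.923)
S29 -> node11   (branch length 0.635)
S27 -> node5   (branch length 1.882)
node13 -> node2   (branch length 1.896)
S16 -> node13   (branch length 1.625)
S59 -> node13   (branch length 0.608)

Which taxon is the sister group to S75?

S62

S75 attaches to the tree at the node subtending (S75,S62).
The other lineage descending from that same node — the sister group — is the single tip S62.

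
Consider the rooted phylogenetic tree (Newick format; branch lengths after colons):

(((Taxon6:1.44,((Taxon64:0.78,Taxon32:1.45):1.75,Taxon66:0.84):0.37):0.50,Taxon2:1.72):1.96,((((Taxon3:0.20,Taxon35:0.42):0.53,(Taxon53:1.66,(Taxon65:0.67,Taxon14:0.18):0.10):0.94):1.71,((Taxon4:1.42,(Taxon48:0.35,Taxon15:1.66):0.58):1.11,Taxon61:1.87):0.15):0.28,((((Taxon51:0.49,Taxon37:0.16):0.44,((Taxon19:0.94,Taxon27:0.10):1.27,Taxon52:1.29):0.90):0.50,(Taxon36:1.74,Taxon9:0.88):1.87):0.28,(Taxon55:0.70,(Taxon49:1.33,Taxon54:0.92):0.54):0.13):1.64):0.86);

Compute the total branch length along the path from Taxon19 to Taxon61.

The path runs Taxon19 → … → MRCA → … → Taxon61; the MRCA is the node subtending ((((Taxon3,Taxon35),(Taxon53,(Taxon65,Taxon14))),((Taxon4,(Taxon48,Taxon15)),Taxon61)),((((Taxon51,Taxon37),((Taxon19,Taxon27),Taxon52)),(Taxon36,Taxon9)),(Taxon55,(Taxon49,Taxon54)))).
Branch lengths along that path: 0.94 + 1.27 + 0.90 + 0.50 + 0.28 + 1.64 + 0.28 + 0.15 + 1.87 = 7.83.

7.83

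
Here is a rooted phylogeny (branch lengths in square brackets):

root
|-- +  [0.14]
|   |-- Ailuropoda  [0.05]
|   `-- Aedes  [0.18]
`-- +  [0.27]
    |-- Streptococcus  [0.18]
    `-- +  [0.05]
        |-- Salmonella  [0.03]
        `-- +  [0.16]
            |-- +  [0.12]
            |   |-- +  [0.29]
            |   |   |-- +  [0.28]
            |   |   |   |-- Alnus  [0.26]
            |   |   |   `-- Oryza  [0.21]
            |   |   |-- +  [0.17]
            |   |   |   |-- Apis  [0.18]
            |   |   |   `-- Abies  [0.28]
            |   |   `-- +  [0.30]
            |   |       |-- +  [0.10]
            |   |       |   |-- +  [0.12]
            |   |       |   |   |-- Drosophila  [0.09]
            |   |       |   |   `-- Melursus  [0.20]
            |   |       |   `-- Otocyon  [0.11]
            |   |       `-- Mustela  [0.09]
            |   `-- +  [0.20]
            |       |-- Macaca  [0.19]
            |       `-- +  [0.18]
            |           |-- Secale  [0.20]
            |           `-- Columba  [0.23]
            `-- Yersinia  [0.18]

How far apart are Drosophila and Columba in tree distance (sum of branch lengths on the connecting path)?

The path runs Drosophila → … → MRCA → … → Columba; the MRCA is the node subtending (((Alnus,Oryza),(Apis,Abies),(((Drosophila,Melursus),Otocyon),Mustela)),(Macaca,(Secale,Columba))).
Branch lengths along that path: 0.09 + 0.12 + 0.10 + 0.30 + 0.29 + 0.20 + 0.18 + 0.23 = 1.51.

1.51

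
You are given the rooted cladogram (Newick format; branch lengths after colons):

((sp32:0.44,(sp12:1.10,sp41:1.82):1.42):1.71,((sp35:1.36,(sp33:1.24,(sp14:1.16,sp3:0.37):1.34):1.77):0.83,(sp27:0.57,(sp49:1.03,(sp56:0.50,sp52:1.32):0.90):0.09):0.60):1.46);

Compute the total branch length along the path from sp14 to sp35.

The path runs sp14 → … → MRCA → … → sp35; the MRCA is the node subtending (sp35,(sp33,(sp14,sp3))).
Branch lengths along that path: 1.16 + 1.34 + 1.77 + 1.36 = 5.63.

5.63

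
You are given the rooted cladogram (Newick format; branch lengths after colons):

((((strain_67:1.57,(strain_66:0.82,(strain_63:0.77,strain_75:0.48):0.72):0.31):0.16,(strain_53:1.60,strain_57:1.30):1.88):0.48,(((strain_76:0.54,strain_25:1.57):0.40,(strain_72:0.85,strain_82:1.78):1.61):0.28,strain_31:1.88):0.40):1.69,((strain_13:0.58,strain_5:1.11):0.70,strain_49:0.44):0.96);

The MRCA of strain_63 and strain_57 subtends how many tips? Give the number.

The MRCA of strain_63 and strain_57 is the node subtending ((strain_67,(strain_66,(strain_63,strain_75))),(strain_53,strain_57)).
That clade contains 6 terminal taxa: strain_53, strain_57, strain_63, strain_66, strain_67, strain_75.

6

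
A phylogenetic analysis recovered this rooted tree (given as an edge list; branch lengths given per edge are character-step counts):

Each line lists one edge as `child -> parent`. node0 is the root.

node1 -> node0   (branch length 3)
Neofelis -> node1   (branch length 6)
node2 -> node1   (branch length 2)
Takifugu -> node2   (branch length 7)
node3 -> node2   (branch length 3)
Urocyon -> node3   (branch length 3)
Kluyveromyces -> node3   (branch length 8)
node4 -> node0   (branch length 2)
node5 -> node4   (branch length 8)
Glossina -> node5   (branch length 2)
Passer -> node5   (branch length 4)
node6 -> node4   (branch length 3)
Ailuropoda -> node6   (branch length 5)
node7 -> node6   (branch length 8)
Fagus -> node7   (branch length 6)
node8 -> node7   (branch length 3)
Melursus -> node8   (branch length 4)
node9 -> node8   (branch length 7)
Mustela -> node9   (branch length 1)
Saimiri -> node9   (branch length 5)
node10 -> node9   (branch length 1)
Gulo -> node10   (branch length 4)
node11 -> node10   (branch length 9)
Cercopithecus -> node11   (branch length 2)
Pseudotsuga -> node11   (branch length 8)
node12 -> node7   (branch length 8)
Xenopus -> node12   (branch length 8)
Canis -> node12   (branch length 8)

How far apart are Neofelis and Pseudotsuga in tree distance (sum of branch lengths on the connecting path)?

50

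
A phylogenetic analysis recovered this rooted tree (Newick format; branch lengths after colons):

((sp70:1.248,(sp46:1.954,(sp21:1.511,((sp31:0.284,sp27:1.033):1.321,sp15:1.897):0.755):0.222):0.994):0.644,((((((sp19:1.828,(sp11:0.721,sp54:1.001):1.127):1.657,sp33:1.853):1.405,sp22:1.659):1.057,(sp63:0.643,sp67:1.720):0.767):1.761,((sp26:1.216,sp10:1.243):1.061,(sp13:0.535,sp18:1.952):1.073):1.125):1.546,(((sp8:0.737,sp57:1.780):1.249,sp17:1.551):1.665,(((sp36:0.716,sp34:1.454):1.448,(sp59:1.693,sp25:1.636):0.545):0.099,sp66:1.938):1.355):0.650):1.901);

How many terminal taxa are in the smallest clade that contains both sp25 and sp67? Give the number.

19

The MRCA of sp25 and sp67 is the node subtending ((((((sp19,(sp11,sp54)),sp33),sp22),(sp63,sp67)),((sp26,sp10),(sp13,sp18))),(((sp8,sp57),sp17),(((sp36,sp34),(sp59,sp25)),sp66))).
That clade contains 19 terminal taxa: sp10, sp11, sp13, sp17, sp18, sp19, sp22, sp25, sp26, sp33, sp34, sp36, sp54, sp57, sp59, sp63, sp66, sp67, sp8.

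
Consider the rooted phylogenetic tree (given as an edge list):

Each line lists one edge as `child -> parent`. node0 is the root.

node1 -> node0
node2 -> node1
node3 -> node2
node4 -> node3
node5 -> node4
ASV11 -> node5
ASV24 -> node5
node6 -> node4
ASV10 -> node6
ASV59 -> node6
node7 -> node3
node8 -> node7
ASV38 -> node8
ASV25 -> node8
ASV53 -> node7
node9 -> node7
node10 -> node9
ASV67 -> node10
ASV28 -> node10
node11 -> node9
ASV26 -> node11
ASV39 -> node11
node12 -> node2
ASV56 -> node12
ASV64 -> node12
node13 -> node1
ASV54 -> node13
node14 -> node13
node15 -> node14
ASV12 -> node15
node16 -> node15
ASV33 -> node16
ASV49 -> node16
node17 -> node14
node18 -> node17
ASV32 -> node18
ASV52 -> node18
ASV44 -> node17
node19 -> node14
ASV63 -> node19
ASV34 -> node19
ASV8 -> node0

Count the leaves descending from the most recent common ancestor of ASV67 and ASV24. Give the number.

The MRCA of ASV67 and ASV24 is the node subtending (((ASV11,ASV24),(ASV10,ASV59)),((ASV38,ASV25),ASV53,((ASV67,ASV28),(ASV26,ASV39)))).
That clade contains 11 terminal taxa: ASV10, ASV11, ASV24, ASV25, ASV26, ASV28, ASV38, ASV39, ASV53, ASV59, ASV67.

11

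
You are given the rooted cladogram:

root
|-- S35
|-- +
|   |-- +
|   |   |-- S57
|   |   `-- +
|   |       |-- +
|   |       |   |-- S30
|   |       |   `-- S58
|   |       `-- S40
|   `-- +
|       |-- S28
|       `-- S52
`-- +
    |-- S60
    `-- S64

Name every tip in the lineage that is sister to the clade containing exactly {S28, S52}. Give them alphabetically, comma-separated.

The clade containing exactly {S28, S52} attaches to the tree at the node subtending ((S57,((S30,S58),S40)),(S28,S52)).
The other lineage descending from that same node — the sister group — is (S57,((S30,S58),S40)); its 4 tips in alphabetical order are the answer.

S30, S40, S57, S58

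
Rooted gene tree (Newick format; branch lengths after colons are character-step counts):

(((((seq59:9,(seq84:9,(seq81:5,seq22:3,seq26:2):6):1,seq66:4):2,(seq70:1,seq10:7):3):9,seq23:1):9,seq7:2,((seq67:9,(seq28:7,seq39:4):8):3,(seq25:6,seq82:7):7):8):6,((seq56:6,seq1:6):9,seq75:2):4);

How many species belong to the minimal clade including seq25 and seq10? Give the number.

The MRCA of seq25 and seq10 is the node subtending ((((seq59,(seq84,(seq81,seq22,seq26)),seq66),(seq70,seq10)),seq23),seq7,((seq67,(seq28,seq39)),(seq25,seq82))).
That clade contains 15 terminal taxa: seq10, seq22, seq23, seq25, seq26, seq28, seq39, seq59, seq66, seq67, seq7, seq70, seq81, seq82, seq84.

15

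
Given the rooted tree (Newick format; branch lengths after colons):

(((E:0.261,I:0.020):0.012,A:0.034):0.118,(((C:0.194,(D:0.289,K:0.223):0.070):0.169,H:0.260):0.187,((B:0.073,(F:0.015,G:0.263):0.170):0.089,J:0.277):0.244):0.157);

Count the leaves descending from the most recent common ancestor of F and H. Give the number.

The MRCA of F and H is the node subtending (((C,(D,K)),H),((B,(F,G)),J)).
That clade contains 8 terminal taxa: B, C, D, F, G, H, J, K.

8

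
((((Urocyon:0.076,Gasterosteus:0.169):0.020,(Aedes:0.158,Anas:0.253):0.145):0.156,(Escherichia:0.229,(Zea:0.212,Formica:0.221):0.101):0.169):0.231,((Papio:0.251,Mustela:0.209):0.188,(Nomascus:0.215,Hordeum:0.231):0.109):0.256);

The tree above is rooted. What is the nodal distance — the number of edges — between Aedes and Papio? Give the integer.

7

The MRCA of Aedes and Papio is the root of the tree.
From Aedes up to that node: 4 branches. From Papio up to the same node: 3 branches. Total: 4 + 3 = 7.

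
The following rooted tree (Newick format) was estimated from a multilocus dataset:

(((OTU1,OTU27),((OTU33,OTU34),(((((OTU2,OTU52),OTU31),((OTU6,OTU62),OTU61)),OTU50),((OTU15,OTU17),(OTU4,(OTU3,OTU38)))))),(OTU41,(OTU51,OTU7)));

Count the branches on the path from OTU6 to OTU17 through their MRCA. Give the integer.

The MRCA of OTU6 and OTU17 is the node subtending (((((OTU2,OTU52),OTU31),((OTU6,OTU62),OTU61)),OTU50),((OTU15,OTU17),(OTU4,(OTU3,OTU38)))).
From OTU6 up to that node: 5 branches. From OTU17 up to the same node: 3 branches. Total: 5 + 3 = 8.

8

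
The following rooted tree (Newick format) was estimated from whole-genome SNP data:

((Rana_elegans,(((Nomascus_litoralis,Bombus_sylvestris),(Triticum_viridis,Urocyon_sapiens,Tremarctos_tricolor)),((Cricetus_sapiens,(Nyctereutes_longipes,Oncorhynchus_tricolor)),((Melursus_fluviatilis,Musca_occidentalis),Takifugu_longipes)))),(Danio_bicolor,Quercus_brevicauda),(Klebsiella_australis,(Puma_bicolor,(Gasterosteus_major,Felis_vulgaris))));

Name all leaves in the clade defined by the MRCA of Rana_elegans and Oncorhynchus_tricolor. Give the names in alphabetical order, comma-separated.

Bombus_sylvestris, Cricetus_sapiens, Melursus_fluviatilis, Musca_occidentalis, Nomascus_litoralis, Nyctereutes_longipes, Oncorhynchus_tricolor, Rana_elegans, Takifugu_longipes, Tremarctos_tricolor, Triticum_viridis, Urocyon_sapiens

Tracing Rana_elegans: it sits inside (Rana_elegans,(((Nomascus_litoralis,Bombus_sylvestris),(Triticum_viridis,Urocyon_sapiens,Tremarctos_tricolor)),((Cricetus_sapiens,(Nyctereutes_longipes,Oncorhynchus_tricolor)),((Melursus_fluviatilis,Musca_occidentalis),Takifugu_longipes)))).
Tracing Oncorhynchus_tricolor: it sits inside (Nyctereutes_longipes,Oncorhynchus_tricolor).
The smallest clade enclosing both is (Rana_elegans,(((Nomascus_litoralis,Bombus_sylvestris),(Triticum_viridis,Urocyon_sapiens,Tremarctos_tricolor)),((Cricetus_sapiens,(Nyctereutes_longipes,Oncorhynchus_tricolor)),((Melursus_fluviatilis,Musca_occidentalis),Takifugu_longipes)))); the answer is its 12 terminal taxa in alphabetical order.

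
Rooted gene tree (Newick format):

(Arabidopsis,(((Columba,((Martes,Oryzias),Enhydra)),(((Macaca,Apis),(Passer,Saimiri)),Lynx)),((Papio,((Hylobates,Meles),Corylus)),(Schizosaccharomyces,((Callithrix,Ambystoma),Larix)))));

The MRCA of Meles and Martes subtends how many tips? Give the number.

The MRCA of Meles and Martes is the node subtending (((Columba,((Martes,Oryzias),Enhydra)),(((Macaca,Apis),(Passer,Saimiri)),Lynx)),((Papio,((Hylobates,Meles),Corylus)),(Schizosaccharomyces,((Callithrix,Ambystoma),Larix)))).
That clade contains 17 terminal taxa: Ambystoma, Apis, Callithrix, Columba, Corylus, Enhydra, Hylobates, Larix, Lynx, Macaca, Martes, Meles, Oryzias, Papio, Passer, Saimiri, Schizosaccharomyces.

17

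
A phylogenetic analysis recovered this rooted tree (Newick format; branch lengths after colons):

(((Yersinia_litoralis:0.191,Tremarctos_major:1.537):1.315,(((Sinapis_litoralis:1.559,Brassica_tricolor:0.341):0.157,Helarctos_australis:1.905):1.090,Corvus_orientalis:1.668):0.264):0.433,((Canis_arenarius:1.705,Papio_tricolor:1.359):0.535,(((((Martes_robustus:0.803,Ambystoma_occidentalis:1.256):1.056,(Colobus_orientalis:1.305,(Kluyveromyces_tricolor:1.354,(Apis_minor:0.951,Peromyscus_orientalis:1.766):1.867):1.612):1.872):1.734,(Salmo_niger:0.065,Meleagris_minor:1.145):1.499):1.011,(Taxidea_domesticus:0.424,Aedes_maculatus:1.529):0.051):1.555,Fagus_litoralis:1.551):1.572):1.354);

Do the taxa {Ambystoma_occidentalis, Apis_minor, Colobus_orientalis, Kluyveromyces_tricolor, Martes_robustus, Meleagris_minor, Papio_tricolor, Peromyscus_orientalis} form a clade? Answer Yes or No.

The MRCA of the listed taxa subtends ((Canis_arenarius,Papio_tricolor),(((((Martes_robustus,Ambystoma_occidentalis),(Colobus_orientalis,(Kluyveromyces_tricolor,(Apis_minor,Peromyscus_orientalis)))),(Salmo_niger,Meleagris_minor)),(Taxidea_domesticus,Aedes_maculatus)),Fagus_litoralis)).
That clade also contains Aedes_maculatus, Canis_arenarius, Fagus_litoralis, Salmo_niger, Taxidea_domesticus, which are not in the proposed group, so the group is not monophyletic.

No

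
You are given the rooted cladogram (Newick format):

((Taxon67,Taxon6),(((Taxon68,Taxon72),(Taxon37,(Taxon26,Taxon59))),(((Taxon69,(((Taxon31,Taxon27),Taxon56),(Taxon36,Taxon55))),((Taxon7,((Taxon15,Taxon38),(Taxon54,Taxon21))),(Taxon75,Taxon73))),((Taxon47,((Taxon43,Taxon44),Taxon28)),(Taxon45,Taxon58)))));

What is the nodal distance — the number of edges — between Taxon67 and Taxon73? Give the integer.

The MRCA of Taxon67 and Taxon73 is the root of the tree.
From Taxon67 up to that node: 2 branches. From Taxon73 up to the same node: 6 branches. Total: 2 + 6 = 8.

8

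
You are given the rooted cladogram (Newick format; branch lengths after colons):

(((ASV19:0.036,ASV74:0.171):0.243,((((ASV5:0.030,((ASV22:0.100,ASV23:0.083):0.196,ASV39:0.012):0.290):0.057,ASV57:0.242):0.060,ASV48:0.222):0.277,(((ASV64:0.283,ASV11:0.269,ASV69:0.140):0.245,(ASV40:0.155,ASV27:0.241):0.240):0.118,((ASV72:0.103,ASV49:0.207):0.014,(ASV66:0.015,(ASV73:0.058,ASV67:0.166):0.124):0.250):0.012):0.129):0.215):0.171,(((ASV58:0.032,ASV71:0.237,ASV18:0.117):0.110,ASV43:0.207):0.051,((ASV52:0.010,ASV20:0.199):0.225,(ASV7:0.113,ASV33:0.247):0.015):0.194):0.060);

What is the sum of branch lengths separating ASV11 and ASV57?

1.340

The path runs ASV11 → … → MRCA → … → ASV57; the MRCA is the node subtending ((((ASV5,((ASV22,ASV23),ASV39)),ASV57),ASV48),(((ASV64,ASV11,ASV69),(ASV40,ASV27)),((ASV72,ASV49),(ASV66,(ASV73,ASV67))))).
Branch lengths along that path: 0.269 + 0.245 + 0.118 + 0.129 + 0.277 + 0.060 + 0.242 = 1.340.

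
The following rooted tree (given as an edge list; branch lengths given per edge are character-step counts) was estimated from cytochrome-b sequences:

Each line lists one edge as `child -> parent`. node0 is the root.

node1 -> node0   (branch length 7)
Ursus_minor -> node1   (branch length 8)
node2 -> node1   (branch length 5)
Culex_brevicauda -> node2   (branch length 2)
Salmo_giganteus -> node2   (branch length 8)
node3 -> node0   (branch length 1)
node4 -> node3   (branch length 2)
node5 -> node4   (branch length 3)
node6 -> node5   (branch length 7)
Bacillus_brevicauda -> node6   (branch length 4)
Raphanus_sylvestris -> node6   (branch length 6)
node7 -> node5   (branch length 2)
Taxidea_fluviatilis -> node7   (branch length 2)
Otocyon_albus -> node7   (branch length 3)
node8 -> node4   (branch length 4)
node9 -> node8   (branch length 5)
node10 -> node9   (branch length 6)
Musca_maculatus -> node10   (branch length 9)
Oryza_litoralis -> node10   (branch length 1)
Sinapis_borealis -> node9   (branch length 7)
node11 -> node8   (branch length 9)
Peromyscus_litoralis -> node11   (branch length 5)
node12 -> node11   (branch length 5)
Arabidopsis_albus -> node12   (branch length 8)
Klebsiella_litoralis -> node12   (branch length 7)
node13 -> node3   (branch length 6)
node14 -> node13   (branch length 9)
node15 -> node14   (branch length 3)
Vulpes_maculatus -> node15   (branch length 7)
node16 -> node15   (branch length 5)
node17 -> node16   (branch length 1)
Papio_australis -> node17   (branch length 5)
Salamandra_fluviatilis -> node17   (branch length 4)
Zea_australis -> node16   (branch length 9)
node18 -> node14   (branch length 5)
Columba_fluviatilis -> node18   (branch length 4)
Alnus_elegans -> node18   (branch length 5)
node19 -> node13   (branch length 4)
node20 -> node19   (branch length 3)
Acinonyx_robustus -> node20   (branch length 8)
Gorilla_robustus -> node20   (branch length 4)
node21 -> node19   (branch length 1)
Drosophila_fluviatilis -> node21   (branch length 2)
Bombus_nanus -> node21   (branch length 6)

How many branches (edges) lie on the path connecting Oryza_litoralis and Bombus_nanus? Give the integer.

9

The MRCA of Oryza_litoralis and Bombus_nanus is the node subtending ((((Bacillus_brevicauda,Raphanus_sylvestris),(Taxidea_fluviatilis,Otocyon_albus)),(((Musca_maculatus,Oryza_litoralis),Sinapis_borealis),(Peromyscus_litoralis,(Arabidopsis_albus,Klebsiella_litoralis)))),(((Vulpes_maculatus,((Papio_australis,Salamandra_fluviatilis),Zea_australis)),(Columba_fluviatilis,Alnus_elegans)),((Acinonyx_robustus,Gorilla_robustus),(Drosophila_fluviatilis,Bombus_nanus)))).
From Oryza_litoralis up to that node: 5 branches. From Bombus_nanus up to the same node: 4 branches. Total: 5 + 4 = 9.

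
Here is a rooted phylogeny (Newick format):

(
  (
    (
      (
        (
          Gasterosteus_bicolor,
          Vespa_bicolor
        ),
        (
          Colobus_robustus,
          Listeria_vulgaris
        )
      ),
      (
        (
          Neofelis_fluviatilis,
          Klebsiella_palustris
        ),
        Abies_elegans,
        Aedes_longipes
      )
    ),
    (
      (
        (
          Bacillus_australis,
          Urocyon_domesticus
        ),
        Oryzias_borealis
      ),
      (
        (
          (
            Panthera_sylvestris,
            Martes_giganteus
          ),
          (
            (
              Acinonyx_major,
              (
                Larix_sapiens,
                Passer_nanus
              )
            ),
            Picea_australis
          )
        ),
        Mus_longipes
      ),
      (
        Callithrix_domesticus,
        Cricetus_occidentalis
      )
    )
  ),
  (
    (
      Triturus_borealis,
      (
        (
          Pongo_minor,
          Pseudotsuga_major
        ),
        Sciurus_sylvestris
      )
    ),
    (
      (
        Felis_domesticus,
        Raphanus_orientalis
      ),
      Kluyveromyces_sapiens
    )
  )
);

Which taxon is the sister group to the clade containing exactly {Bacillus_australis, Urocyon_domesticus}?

Oryzias_borealis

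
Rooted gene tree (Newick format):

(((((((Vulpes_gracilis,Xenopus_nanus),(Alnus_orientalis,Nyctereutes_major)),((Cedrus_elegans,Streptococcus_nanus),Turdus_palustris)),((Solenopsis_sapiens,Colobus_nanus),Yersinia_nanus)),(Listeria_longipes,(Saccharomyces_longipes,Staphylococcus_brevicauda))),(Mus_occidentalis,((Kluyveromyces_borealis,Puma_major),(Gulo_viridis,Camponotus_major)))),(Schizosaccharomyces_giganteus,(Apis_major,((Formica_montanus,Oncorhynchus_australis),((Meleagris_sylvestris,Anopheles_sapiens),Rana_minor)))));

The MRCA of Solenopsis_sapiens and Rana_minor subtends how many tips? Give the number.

25

The MRCA of Solenopsis_sapiens and Rana_minor is the root, so the clade is the entire tree.
That clade contains 25 terminal taxa: Alnus_orientalis, Anopheles_sapiens, Apis_major, Camponotus_major, Cedrus_elegans, Colobus_nanus, Formica_montanus, Gulo_viridis, Kluyveromyces_borealis, Listeria_longipes, Meleagris_sylvestris, Mus_occidentalis, Nyctereutes_major, Oncorhynchus_australis, Puma_major, Rana_minor, Saccharomyces_longipes, Schizosaccharomyces_giganteus, Solenopsis_sapiens, Staphylococcus_brevicauda, Streptococcus_nanus, Turdus_palustris, Vulpes_gracilis, Xenopus_nanus, Yersinia_nanus.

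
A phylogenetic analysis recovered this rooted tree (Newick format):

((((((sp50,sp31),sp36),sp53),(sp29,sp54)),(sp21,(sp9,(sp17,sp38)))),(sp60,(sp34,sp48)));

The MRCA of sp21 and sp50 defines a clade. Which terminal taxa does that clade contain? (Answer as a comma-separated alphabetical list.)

sp17, sp21, sp29, sp31, sp36, sp38, sp50, sp53, sp54, sp9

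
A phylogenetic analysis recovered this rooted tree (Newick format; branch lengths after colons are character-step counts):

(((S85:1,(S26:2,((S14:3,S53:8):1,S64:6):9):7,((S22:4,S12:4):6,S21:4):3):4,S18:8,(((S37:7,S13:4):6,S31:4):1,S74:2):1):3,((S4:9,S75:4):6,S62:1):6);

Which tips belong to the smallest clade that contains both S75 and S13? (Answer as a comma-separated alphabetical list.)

Tracing S75: it sits inside (S4,S75).
Tracing S13: it sits inside (S37,S13).
The smallest clade enclosing both is the whole tree (their MRCA is the root), so the answer is all 16 tips in alphabetical order.

S12, S13, S14, S18, S21, S22, S26, S31, S37, S4, S53, S62, S64, S74, S75, S85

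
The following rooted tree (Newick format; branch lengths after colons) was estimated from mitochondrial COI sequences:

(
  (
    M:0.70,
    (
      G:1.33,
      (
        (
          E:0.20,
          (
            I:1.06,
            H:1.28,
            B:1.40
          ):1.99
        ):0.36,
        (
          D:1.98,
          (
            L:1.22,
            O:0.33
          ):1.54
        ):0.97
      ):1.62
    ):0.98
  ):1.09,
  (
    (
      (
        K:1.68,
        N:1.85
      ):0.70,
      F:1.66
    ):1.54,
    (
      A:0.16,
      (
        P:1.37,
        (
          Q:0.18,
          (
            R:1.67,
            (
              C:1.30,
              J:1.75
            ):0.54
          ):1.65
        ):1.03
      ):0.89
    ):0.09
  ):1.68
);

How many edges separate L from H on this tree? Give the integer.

The MRCA of L and H is the node subtending ((E,(I,H,B)),(D,(L,O))).
From L up to that node: 3 branches. From H up to the same node: 3 branches. Total: 3 + 3 = 6.

6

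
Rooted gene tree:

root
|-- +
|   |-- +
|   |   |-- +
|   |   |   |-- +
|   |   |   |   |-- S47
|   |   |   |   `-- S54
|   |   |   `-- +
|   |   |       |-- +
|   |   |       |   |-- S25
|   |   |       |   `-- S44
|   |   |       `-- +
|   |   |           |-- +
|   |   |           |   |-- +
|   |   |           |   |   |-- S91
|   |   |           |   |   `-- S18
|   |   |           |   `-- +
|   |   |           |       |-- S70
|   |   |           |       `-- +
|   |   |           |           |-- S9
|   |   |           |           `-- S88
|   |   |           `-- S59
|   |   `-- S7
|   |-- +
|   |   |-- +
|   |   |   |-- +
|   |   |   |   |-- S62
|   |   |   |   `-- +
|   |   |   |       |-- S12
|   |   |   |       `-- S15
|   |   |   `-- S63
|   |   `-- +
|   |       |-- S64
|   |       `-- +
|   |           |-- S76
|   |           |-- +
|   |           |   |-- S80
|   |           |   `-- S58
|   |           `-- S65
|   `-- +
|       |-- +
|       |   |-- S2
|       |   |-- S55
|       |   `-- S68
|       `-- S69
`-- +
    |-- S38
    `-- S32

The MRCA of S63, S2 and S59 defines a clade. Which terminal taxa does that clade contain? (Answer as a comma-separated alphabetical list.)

Tracing S63: it sits inside ((S62,(S12,S15)),S63).
Tracing S2: it sits inside (S2,S55,S68).
Tracing S59: it sits inside (((S91,S18),(S70,(S9,S88))),S59).
The smallest clade enclosing all 3 is ((((S47,S54),((S25,S44),(((S91,S18),(S70,(S9,S88))),S59))),S7),(((S62,(S12,S15)),S63),(S64,(S76,(S80,S58),S65))),((S2,S55,S68),S69)); the answer is its 24 terminal taxa in alphabetical order.

S12, S15, S18, S2, S25, S44, S47, S54, S55, S58, S59, S62, S63, S64, S65, S68, S69, S7, S70, S76, S80, S88, S9, S91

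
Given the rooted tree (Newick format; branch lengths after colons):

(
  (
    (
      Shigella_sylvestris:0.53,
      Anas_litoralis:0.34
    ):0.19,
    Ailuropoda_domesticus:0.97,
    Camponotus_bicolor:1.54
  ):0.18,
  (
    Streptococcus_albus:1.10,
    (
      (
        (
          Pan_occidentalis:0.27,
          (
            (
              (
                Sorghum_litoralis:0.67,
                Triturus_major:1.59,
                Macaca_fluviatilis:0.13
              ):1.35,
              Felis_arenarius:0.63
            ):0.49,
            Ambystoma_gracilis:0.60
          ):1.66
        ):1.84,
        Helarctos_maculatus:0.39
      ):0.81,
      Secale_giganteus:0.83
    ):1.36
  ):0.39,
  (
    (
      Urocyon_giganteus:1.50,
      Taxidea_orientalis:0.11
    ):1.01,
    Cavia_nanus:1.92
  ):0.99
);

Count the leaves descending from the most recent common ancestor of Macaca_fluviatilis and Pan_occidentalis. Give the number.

The MRCA of Macaca_fluviatilis and Pan_occidentalis is the node subtending (Pan_occidentalis,(((Sorghum_litoralis,Triturus_major,Macaca_fluviatilis),Felis_arenarius),Ambystoma_gracilis)).
That clade contains 6 terminal taxa: Ambystoma_gracilis, Felis_arenarius, Macaca_fluviatilis, Pan_occidentalis, Sorghum_litoralis, Triturus_major.

6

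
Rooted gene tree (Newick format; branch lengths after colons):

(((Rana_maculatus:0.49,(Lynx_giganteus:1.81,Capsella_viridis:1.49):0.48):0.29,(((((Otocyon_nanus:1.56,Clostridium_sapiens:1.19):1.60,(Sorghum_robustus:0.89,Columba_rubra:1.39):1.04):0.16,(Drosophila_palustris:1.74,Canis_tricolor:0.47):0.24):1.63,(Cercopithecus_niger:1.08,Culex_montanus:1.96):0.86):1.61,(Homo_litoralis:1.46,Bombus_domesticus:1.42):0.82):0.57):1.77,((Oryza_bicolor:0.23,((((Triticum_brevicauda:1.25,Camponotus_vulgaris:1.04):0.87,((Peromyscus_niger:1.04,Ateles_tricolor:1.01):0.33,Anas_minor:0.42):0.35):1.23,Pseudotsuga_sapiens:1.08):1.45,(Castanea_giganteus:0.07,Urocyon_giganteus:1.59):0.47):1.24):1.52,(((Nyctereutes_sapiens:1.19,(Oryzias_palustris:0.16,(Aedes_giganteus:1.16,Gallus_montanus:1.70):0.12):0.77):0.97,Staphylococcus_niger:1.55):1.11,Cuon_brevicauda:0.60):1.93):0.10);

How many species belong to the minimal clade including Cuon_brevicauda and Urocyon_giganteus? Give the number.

The MRCA of Cuon_brevicauda and Urocyon_giganteus is the node subtending ((Oryza_bicolor,((((Triticum_brevicauda,Camponotus_vulgaris),((Peromyscus_niger,Ateles_tricolor),Anas_minor)),Pseudotsuga_sapiens),(Castanea_giganteus,Urocyon_giganteus))),(((Nyctereutes_sapiens,(Oryzias_palustris,(Aedes_giganteus,Gallus_montanus))),Staphylococcus_niger),Cuon_brevicauda)).
That clade contains 15 terminal taxa: Aedes_giganteus, Anas_minor, Ateles_tricolor, Camponotus_vulgaris, Castanea_giganteus, Cuon_brevicauda, Gallus_montanus, Nyctereutes_sapiens, Oryza_bicolor, Oryzias_palustris, Peromyscus_niger, Pseudotsuga_sapiens, Staphylococcus_niger, Triticum_brevicauda, Urocyon_giganteus.

15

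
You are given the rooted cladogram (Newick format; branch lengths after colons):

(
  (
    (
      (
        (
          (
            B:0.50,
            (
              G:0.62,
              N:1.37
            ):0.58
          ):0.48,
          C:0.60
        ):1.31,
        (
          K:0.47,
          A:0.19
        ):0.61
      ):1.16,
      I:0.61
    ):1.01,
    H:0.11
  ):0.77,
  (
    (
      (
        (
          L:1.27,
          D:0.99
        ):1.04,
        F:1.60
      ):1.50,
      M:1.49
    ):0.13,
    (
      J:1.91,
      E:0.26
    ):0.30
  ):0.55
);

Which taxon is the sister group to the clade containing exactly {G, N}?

The clade containing exactly {G, N} attaches to the tree at the node subtending (B,(G,N)).
The other lineage descending from that same node — the sister group — is the single tip B.

B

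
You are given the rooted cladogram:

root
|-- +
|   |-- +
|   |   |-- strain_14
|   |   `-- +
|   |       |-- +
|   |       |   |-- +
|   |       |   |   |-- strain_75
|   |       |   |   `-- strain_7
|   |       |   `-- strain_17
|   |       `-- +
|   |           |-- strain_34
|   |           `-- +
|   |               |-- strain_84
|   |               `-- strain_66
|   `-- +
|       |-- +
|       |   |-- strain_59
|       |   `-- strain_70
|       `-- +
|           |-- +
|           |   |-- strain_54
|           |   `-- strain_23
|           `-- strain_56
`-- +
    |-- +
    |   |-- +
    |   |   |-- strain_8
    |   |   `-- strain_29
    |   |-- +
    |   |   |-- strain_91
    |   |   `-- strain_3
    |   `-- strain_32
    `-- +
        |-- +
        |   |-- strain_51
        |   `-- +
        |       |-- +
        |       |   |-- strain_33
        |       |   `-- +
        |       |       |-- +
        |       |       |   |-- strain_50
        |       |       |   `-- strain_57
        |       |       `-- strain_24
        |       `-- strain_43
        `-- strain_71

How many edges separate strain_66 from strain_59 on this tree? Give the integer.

8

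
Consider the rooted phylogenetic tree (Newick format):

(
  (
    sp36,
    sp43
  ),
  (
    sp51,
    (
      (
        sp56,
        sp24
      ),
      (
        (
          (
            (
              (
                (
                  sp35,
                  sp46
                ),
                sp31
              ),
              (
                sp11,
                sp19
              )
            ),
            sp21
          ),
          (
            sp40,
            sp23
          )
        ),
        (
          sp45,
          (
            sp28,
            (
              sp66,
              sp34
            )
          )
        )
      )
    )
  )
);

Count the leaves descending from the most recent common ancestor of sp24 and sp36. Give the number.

The MRCA of sp24 and sp36 is the root, so the clade is the entire tree.
That clade contains 17 terminal taxa: sp11, sp19, sp21, sp23, sp24, sp28, sp31, sp34, sp35, sp36, sp40, sp43, sp45, sp46, sp51, sp56, sp66.

17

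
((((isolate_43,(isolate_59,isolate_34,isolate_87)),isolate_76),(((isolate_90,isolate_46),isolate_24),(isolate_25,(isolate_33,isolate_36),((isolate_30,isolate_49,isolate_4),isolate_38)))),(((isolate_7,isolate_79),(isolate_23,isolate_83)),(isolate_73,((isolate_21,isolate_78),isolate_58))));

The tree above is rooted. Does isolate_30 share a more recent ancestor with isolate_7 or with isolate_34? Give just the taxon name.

The MRCA of isolate_30 and isolate_34 subtends (((isolate_43,(isolate_59,isolate_34,isolate_87)),isolate_76),(((isolate_90,isolate_46),isolate_24),(isolate_25,(isolate_33,isolate_36),((isolate_30,isolate_49,isolate_4),isolate_38)))) (15 taxa).
The MRCA of isolate_30 and isolate_7 is the root, subtending the entire tree (23 taxa).
The first is nested inside the second, so isolate_30 shares a more recent common ancestor with isolate_34.

isolate_34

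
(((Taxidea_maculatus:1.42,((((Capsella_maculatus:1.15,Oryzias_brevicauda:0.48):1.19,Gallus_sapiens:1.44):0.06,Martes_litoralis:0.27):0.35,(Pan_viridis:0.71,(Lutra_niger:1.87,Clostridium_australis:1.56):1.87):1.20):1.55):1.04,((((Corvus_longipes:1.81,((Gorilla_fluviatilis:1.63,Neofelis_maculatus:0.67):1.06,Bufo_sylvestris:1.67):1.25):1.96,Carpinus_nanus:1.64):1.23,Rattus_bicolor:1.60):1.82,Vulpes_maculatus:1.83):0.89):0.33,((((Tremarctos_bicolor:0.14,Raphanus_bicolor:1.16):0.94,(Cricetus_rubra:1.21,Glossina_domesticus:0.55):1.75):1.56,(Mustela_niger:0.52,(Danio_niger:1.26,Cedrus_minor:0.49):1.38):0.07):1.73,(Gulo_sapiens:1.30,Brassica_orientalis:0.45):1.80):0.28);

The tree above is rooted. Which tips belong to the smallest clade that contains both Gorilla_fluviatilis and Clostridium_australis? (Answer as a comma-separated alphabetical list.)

Tracing Gorilla_fluviatilis: it sits inside (Gorilla_fluviatilis,Neofelis_maculatus).
Tracing Clostridium_australis: it sits inside (Lutra_niger,Clostridium_australis).
The smallest clade enclosing both is ((Taxidea_maculatus,((((Capsella_maculatus,Oryzias_brevicauda),Gallus_sapiens),Martes_litoralis),(Pan_viridis,(Lutra_niger,Clostridium_australis)))),((((Corvus_longipes,((Gorilla_fluviatilis,Neofelis_maculatus),Bufo_sylvestris)),Carpinus_nanus),Rattus_bicolor),Vulpes_maculatus)); the answer is its 15 terminal taxa in alphabetical order.

Bufo_sylvestris, Capsella_maculatus, Carpinus_nanus, Clostridium_australis, Corvus_longipes, Gallus_sapiens, Gorilla_fluviatilis, Lutra_niger, Martes_litoralis, Neofelis_maculatus, Oryzias_brevicauda, Pan_viridis, Rattus_bicolor, Taxidea_maculatus, Vulpes_maculatus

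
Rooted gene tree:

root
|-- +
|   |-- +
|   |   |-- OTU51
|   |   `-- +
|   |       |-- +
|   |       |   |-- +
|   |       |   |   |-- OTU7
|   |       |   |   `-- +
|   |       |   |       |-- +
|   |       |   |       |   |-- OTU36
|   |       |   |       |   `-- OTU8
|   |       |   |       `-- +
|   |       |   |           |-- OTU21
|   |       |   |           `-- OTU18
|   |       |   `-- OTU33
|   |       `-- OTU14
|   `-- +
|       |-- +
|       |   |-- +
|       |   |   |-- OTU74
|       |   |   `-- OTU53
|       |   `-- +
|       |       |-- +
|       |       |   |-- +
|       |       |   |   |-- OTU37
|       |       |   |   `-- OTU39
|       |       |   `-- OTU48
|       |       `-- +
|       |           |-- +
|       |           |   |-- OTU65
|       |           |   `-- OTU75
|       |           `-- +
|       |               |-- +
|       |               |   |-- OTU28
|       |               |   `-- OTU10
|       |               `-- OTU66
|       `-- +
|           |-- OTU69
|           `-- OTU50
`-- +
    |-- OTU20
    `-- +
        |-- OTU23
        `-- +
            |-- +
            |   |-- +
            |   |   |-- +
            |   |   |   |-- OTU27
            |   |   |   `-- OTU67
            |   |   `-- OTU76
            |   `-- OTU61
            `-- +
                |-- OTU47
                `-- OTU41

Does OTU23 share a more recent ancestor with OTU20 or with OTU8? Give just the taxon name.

OTU20

The MRCA of OTU23 and OTU20 subtends (OTU20,(OTU23,((((OTU27,OTU67),OTU76),OTU61),(OTU47,OTU41)))) (8 taxa).
The MRCA of OTU23 and OTU8 is the root, subtending the entire tree (28 taxa).
The first is nested inside the second, so OTU23 shares a more recent common ancestor with OTU20.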